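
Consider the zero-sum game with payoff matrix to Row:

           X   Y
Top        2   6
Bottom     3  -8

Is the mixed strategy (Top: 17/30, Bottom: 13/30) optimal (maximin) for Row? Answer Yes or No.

No

Against X this mix gives (17/30)·2 + (13/30)·3 = 73/30.
Against Y this mix gives (17/30)·6 + (13/30)·(-8) = -1/15.
Column will play Y, holding Row to -1/15. Shifting weight toward the row that does better against Y would raise this floor (the equalizing mix achieves 34/15 against both Y and X), so the proposed strategy is not optimal.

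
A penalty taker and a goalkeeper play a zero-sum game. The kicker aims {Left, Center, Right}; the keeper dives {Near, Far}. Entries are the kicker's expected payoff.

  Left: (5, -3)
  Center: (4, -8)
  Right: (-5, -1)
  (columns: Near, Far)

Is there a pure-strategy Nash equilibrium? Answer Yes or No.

Row minima: Left → -3, Center → -8, Right → -5; maximin = -3.
Column maxima: Near → 5, Far → -1; minimax = -1.
-3 ≠ -1, so no pure-strategy equilibrium exists.

No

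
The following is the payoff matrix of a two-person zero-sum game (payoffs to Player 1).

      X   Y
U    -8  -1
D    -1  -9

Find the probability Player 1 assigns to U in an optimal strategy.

Row minima: U → -8, D → -9; maximin = -8.
Column maxima: X → -1, Y → -1; minimax = -1.
-8 ≠ -1, so there is no saddle point; optimal play is mixed.
Let Player 1 play U with probability p. Expected payoff against X: (-8)p + (-1)(1−p) = −7p − 1; against Y: (-1)p + (-9)(1−p) = 8p − 9.
Setting these equal: −7p − 1 = 8p − 9 ⇒ −15p = -8 ⇒ p = 8/15, and the value is (-7)·(8/15) − 1 = -71/15.
For Player 2: with q = P(X), equating U's and D's payoffs gives −7q − 1 = 8q − 9 ⇒ q = 8/15.

8/15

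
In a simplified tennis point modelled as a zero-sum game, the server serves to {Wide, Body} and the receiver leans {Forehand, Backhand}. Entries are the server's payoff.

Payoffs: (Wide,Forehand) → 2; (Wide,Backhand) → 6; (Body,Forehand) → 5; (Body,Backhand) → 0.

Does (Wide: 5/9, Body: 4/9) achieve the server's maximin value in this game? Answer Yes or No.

Against Forehand this mix gives (5/9)·2 + (4/9)·5 = 10/3.
Against Backhand this mix gives (5/9)·6 + (4/9)·0 = 10/3.
All of the receiver's active replies (Forehand, Backhand) yield 10/3, and no column does worse for the server. The mix makes the receiver indifferent and guarantees 10/3, so it is optimal.

Yes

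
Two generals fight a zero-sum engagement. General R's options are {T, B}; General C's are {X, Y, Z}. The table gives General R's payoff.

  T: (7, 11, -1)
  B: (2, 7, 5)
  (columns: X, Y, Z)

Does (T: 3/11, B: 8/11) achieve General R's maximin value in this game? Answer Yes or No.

Against X this mix gives (3/11)·7 + (8/11)·2 = 37/11.
Against Y this mix gives (3/11)·11 + (8/11)·7 = 89/11.
Against Z this mix gives (3/11)·(-1) + (8/11)·5 = 37/11.
All of General C's active replies (X, Z) yield 37/11, and no column does worse for General R. The mix makes General C indifferent and guarantees 37/11, so it is optimal.

Yes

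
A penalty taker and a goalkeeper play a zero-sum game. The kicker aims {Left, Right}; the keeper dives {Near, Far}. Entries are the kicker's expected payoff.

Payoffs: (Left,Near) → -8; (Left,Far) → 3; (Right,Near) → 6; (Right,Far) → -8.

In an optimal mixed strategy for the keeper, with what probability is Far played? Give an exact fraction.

Row minima: Left → -8, Right → -8; maximin = -8.
Column maxima: Near → 6, Far → 3; minimax = 3.
-8 ≠ 3, so there is no saddle point; optimal play is mixed.
Let the kicker play Left with probability p. Expected payoff against Near: (-8)p + 6(1−p) = −14p + 6; against Far: 3p + (-8)(1−p) = 11p − 8.
Setting these equal: −14p + 6 = 11p − 8 ⇒ −25p = -14 ⇒ p = 14/25, and the value is (-14)·(14/25) + 6 = -46/25.
For the keeper: with q = P(Near), equating Left's and Right's payoffs gives −11q + 3 = 14q − 8 ⇒ q = 11/25.

14/25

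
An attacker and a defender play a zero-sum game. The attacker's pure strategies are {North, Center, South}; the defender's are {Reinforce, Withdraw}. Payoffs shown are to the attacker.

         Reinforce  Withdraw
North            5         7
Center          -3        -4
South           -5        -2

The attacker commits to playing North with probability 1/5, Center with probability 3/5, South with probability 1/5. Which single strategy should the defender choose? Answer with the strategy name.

If the defender plays Reinforce, the attacker's expected payoff is (1/5)·5 + (3/5)·(-3) + (1/5)·(-5) = -9/5.
If the defender plays Withdraw, the attacker's expected payoff is (1/5)·7 + (3/5)·(-4) + (1/5)·(-2) = -7/5.
The defender minimizes the attacker's payoff; the smallest is -9/5, so the best response is Reinforce.

Reinforce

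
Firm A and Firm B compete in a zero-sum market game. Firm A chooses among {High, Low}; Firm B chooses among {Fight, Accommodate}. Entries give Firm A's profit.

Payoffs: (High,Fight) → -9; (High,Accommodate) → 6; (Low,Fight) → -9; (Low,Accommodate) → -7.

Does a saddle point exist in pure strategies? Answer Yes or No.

Yes

Row minima: High → -9, Low → -9; maximin = -9.
Column maxima: Fight → -9, Accommodate → 6; minimax = -9.
maximin = minimax = -9, so a saddle point exists.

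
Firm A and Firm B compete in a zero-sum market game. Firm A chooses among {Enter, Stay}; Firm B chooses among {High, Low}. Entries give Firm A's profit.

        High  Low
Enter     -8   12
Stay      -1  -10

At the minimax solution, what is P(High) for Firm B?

22/29

Row minima: Enter → -8, Stay → -10; maximin = -8.
Column maxima: High → -1, Low → 12; minimax = -1.
-8 ≠ -1, so there is no saddle point; optimal play is mixed.
Let Firm A play Enter with probability p. Expected payoff against High: (-8)p + (-1)(1−p) = −7p − 1; against Low: 12p + (-10)(1−p) = 22p − 10.
Setting these equal: −7p − 1 = 22p − 10 ⇒ −29p = -9 ⇒ p = 9/29, and the value is (-7)·(9/29) − 1 = -92/29.
For Firm B: with q = P(High), equating Enter's and Stay's payoffs gives −20q + 12 = 9q − 10 ⇒ q = 22/29.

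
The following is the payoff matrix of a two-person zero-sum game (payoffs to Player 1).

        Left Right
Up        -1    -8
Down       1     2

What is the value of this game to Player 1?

1

Row minima: Up → -8, Down → 1; maximin = 1.
Column maxima: Left → 1, Right → 2; minimax = 1.
Since maximin = minimax = 1, there is a saddle point and the value is 1.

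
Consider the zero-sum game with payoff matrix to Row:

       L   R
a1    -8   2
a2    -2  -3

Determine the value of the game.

-28/11

Row minima: a1 → -8, a2 → -3; maximin = -3.
Column maxima: L → -2, R → 2; minimax = -2.
-3 ≠ -2, so there is no saddle point; optimal play is mixed.
Let Row play a1 with probability p. Expected payoff against L: (-8)p + (-2)(1−p) = −6p − 2; against R: 2p + (-3)(1−p) = 5p − 3.
Setting these equal: −6p − 2 = 5p − 3 ⇒ −11p = -1 ⇒ p = 1/11, and the value is (-6)·(1/11) − 2 = -28/11.
For Column: with q = P(L), equating a1's and a2's payoffs gives −10q + 2 = q − 3 ⇒ q = 5/11.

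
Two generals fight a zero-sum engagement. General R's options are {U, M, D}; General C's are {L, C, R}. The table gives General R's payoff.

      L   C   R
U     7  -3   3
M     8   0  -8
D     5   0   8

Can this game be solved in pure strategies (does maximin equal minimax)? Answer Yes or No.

Yes

Row minima: U → -3, M → -8, D → 0; maximin = 0.
Column maxima: L → 8, C → 0, R → 8; minimax = 0.
maximin = minimax = 0, so a saddle point exists.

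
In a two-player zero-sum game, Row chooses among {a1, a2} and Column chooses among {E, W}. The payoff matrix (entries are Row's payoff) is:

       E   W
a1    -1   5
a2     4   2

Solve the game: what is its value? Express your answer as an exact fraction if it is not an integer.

11/4

Row minima: a1 → -1, a2 → 2; maximin = 2.
Column maxima: E → 4, W → 5; minimax = 4.
2 ≠ 4, so there is no saddle point; optimal play is mixed.
Let Row play a1 with probability p. Expected payoff against E: (-1)p + 4(1−p) = −5p + 4; against W: 5p + 2(1−p) = 3p + 2.
Setting these equal: −5p + 4 = 3p + 2 ⇒ −8p = -2 ⇒ p = 1/4, and the value is (-5)·(1/4) + 4 = 11/4.
For Column: with q = P(E), equating a1's and a2's payoffs gives −6q + 5 = 2q + 2 ⇒ q = 3/8.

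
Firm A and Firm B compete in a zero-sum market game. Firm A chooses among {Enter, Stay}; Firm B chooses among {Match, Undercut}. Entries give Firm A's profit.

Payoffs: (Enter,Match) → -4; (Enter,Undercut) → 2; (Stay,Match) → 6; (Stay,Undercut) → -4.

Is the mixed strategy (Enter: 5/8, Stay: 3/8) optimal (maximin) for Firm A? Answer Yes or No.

Against Match this mix gives (5/8)·(-4) + (3/8)·6 = -1/4.
Against Undercut this mix gives (5/8)·2 + (3/8)·(-4) = -1/4.
All of Firm B's active replies (Match, Undercut) yield -1/4, and no column does worse for Firm A. The mix makes Firm B indifferent and guarantees -1/4, so it is optimal.

Yes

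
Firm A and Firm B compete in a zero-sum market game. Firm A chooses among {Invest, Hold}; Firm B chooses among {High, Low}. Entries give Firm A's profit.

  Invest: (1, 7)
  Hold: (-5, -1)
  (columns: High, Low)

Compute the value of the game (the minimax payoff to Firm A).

Row minima: Invest → 1, Hold → -5; maximin = 1.
Column maxima: High → 1, Low → 7; minimax = 1.
Since maximin = minimax = 1, there is a saddle point and the value is 1.

1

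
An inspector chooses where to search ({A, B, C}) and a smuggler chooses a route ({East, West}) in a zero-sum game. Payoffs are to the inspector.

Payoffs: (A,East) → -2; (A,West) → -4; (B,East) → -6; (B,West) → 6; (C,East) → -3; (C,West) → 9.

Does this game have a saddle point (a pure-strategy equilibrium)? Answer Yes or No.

No

Row minima: A → -4, B → -6, C → -3; maximin = -3.
Column maxima: East → -2, West → 9; minimax = -2.
-3 ≠ -2, so no pure-strategy equilibrium exists.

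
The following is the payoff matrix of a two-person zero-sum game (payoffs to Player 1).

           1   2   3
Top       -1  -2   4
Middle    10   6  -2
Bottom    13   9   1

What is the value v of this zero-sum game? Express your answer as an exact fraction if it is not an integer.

Row minima: Top → -2, Middle → -2, Bottom → 1; maximin = 1.
Column maxima: 1 → 13, 2 → 9, 3 → 4; minimax = 4.
1 ≠ 4, so there is no saddle point; optimal play is mixed.
Middle is strictly dominated by Bottom, so Player 1 never plays it.
1 is strictly dominated by 2 (it gives Player 1 strictly more in every row), so Player 2 never plays it.
On the remaining 2×2 (Top, Bottom vs 2, 3):
Let Player 1 play Top with probability p. Expected payoff against 2: (-2)p + 9(1−p) = −11p + 9; against 3: 4p + 1(1−p) = 3p + 1.
Setting these equal: −11p + 9 = 3p + 1 ⇒ −14p = -8 ⇒ p = 4/7, and the value is (-11)·(4/7) + 9 = 19/7.
For Player 2: with q = P(2), equating Top's and Bottom's payoffs gives −6q + 4 = 8q + 1 ⇒ q = 3/14.

19/7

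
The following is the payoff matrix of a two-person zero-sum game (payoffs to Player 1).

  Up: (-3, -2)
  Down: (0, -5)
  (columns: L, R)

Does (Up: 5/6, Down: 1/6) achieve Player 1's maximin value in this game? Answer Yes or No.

Against L this mix gives (5/6)·(-3) + (1/6)·0 = -5/2.
Against R this mix gives (5/6)·(-2) + (1/6)·(-5) = -5/2.
All of Player 2's active replies (L, R) yield -5/2, and no column does worse for Player 1. The mix makes Player 2 indifferent and guarantees -5/2, so it is optimal.

Yes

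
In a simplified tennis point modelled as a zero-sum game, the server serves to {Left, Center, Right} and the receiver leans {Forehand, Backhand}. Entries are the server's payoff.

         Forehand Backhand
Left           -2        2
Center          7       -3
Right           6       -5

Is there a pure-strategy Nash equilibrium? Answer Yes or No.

No

Row minima: Left → -2, Center → -3, Right → -5; maximin = -2.
Column maxima: Forehand → 7, Backhand → 2; minimax = 2.
-2 ≠ 2, so no pure-strategy equilibrium exists.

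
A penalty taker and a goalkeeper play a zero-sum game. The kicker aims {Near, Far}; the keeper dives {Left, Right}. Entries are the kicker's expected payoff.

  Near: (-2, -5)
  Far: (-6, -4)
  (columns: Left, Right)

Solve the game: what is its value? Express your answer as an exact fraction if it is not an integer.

-22/5

Row minima: Near → -5, Far → -6; maximin = -5.
Column maxima: Left → -2, Right → -4; minimax = -4.
-5 ≠ -4, so there is no saddle point; optimal play is mixed.
Let the kicker play Near with probability p. Expected payoff against Left: (-2)p + (-6)(1−p) = 4p − 6; against Right: (-5)p + (-4)(1−p) = −p − 4.
Setting these equal: 4p − 6 = −p − 4 ⇒ 5p = 2 ⇒ p = 2/5, and the value is (4)·(2/5) − 6 = -22/5.
For the keeper: with q = P(Left), equating Near's and Far's payoffs gives 3q − 5 = −2q − 4 ⇒ q = 1/5.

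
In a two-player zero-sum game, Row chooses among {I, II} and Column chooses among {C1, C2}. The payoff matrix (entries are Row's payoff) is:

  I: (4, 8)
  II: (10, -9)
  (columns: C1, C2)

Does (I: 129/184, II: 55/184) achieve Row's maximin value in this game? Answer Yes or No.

Against C1 this mix gives (129/184)·4 + (55/184)·10 = 533/92.
Against C2 this mix gives (129/184)·8 + (55/184)·(-9) = 537/184.
Column will play C2, holding Row to 537/184. Shifting weight toward the row that does better against C2 would raise this floor (the equalizing mix achieves 116/23 against both C2 and C1), so the proposed strategy is not optimal.

No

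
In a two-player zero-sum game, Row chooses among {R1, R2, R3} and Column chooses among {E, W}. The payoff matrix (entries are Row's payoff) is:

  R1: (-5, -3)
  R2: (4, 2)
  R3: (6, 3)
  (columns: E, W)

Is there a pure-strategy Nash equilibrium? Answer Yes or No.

Yes

Row minima: R1 → -5, R2 → 2, R3 → 3; maximin = 3.
Column maxima: E → 6, W → 3; minimax = 3.
maximin = minimax = 3, so a saddle point exists.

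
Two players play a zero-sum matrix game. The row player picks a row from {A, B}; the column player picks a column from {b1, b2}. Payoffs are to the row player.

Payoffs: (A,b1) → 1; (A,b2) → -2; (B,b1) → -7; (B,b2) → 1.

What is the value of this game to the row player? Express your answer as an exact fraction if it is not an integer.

-13/11

Row minima: A → -2, B → -7; maximin = -2.
Column maxima: b1 → 1, b2 → 1; minimax = 1.
-2 ≠ 1, so there is no saddle point; optimal play is mixed.
Let the row player play A with probability p. Expected payoff against b1: 1p + (-7)(1−p) = 8p − 7; against b2: (-2)p + 1(1−p) = −3p + 1.
Setting these equal: 8p − 7 = −3p + 1 ⇒ 11p = 8 ⇒ p = 8/11, and the value is (8)·(8/11) − 7 = -13/11.
For the column player: with q = P(b1), equating A's and B's payoffs gives 3q − 2 = −8q + 1 ⇒ q = 3/11.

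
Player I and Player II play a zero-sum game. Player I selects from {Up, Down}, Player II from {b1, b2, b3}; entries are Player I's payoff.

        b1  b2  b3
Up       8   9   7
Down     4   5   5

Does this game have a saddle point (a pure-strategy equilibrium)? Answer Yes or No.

Row minima: Up → 7, Down → 4; maximin = 7.
Column maxima: b1 → 8, b2 → 9, b3 → 7; minimax = 7.
maximin = minimax = 7, so a saddle point exists.

Yes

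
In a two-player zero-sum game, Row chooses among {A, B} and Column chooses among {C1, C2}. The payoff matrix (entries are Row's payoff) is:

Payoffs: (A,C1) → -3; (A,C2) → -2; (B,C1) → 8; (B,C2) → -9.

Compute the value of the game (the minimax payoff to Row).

Row minima: A → -3, B → -9; maximin = -3.
Column maxima: C1 → 8, C2 → -2; minimax = -2.
-3 ≠ -2, so there is no saddle point; optimal play is mixed.
Let Row play A with probability p. Expected payoff against C1: (-3)p + 8(1−p) = −11p + 8; against C2: (-2)p + (-9)(1−p) = 7p − 9.
Setting these equal: −11p + 8 = 7p − 9 ⇒ −18p = -17 ⇒ p = 17/18, and the value is (-11)·(17/18) + 8 = -43/18.
For Column: with q = P(C1), equating A's and B's payoffs gives −q − 2 = 17q − 9 ⇒ q = 7/18.

-43/18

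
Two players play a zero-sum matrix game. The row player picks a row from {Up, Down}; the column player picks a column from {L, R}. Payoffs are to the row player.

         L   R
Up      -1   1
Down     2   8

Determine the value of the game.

Row minima: Up → -1, Down → 2; maximin = 2.
Column maxima: L → 2, R → 8; minimax = 2.
Since maximin = minimax = 2, there is a saddle point and the value is 2.

2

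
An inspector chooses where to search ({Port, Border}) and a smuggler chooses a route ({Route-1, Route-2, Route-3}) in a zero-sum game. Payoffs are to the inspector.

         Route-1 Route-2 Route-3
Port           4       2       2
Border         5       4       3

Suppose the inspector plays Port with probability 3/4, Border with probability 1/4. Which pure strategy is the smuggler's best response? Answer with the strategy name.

Route-3

If the smuggler plays Route-1, the inspector's expected payoff is (3/4)·4 + (1/4)·5 = 17/4.
If the smuggler plays Route-2, the inspector's expected payoff is (3/4)·2 + (1/4)·4 = 5/2.
If the smuggler plays Route-3, the inspector's expected payoff is (3/4)·2 + (1/4)·3 = 9/4.
The smuggler minimizes the inspector's payoff; the smallest is 9/4, so the best response is Route-3.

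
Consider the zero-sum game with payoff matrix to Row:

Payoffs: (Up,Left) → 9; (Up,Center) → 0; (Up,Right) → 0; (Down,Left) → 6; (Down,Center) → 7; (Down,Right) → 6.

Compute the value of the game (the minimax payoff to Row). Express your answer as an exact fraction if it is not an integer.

Row minima: Up → 0, Down → 6; maximin = 6.
Column maxima: Left → 9, Center → 7, Right → 6; minimax = 6.
Since maximin = minimax = 6, there is a saddle point and the value is 6.

6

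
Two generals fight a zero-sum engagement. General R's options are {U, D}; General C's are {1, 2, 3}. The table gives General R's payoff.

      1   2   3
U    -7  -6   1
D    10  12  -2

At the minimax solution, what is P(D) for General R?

2/5

Row minima: U → -7, D → -2; maximin = -2.
Column maxima: 1 → 10, 2 → 12, 3 → 1; minimax = 1.
-2 ≠ 1, so there is no saddle point; optimal play is mixed.
2 is strictly dominated by 1 (it gives General R strictly more in every row), so General C never plays it.
On the remaining 2×2 (U, D vs 1, 3):
Let General R play U with probability p. Expected payoff against 1: (-7)p + 10(1−p) = −17p + 10; against 3: 1p + (-2)(1−p) = 3p − 2.
Setting these equal: −17p + 10 = 3p − 2 ⇒ −20p = -12 ⇒ p = 3/5, and the value is (-17)·(3/5) + 10 = -1/5.
For General C: with q = P(1), equating U's and D's payoffs gives −8q + 1 = 12q − 2 ⇒ q = 3/20.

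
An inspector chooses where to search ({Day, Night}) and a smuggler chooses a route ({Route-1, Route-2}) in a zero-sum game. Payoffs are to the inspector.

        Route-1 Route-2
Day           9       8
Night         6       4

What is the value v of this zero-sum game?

8

Row minima: Day → 8, Night → 4; maximin = 8.
Column maxima: Route-1 → 9, Route-2 → 8; minimax = 8.
Since maximin = minimax = 8, there is a saddle point and the value is 8.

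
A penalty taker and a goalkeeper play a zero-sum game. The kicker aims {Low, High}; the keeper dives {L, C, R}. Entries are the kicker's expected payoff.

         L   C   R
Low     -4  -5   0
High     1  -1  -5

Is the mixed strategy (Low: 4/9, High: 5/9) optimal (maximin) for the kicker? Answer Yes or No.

Yes

Against L this mix gives (4/9)·(-4) + (5/9)·1 = -11/9.
Against C this mix gives (4/9)·(-5) + (5/9)·(-1) = -25/9.
Against R this mix gives (4/9)·0 + (5/9)·(-5) = -25/9.
All of the keeper's active replies (C, R) yield -25/9, and no column does worse for the kicker. The mix makes the keeper indifferent and guarantees -25/9, so it is optimal.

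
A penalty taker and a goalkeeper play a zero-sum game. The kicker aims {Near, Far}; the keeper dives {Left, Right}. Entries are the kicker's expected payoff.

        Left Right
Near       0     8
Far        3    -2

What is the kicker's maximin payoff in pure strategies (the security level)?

Row minima: Near → 0, Far → -2.
The best of these is 0.

0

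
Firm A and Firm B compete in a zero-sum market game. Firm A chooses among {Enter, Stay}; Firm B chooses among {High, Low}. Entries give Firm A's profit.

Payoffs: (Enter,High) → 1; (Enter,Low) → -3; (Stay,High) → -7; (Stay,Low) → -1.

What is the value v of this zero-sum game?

Row minima: Enter → -3, Stay → -7; maximin = -3.
Column maxima: High → 1, Low → -1; minimax = -1.
-3 ≠ -1, so there is no saddle point; optimal play is mixed.
Let Firm A play Enter with probability p. Expected payoff against High: 1p + (-7)(1−p) = 8p − 7; against Low: (-3)p + (-1)(1−p) = −2p − 1.
Setting these equal: 8p − 7 = −2p − 1 ⇒ 10p = 6 ⇒ p = 3/5, and the value is (8)·(3/5) − 7 = -11/5.
For Firm B: with q = P(High), equating Enter's and Stay's payoffs gives 4q − 3 = −6q − 1 ⇒ q = 1/5.

-11/5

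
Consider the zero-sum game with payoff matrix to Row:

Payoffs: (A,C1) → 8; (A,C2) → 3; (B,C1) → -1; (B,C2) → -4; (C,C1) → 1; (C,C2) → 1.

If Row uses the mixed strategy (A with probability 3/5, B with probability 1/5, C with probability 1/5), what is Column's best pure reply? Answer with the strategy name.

If Column plays C1, Row's expected payoff is (3/5)·8 + (1/5)·(-1) + (1/5)·1 = 24/5.
If Column plays C2, Row's expected payoff is (3/5)·3 + (1/5)·(-4) + (1/5)·1 = 6/5.
Column minimizes Row's payoff; the smallest is 6/5, so the best response is C2.

C2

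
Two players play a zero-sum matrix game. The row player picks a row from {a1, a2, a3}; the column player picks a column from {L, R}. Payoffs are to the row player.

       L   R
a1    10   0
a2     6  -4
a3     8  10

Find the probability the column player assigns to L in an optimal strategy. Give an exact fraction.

5/6

Row minima: a1 → 0, a2 → -4, a3 → 8; maximin = 8.
Column maxima: L → 10, R → 10; minimax = 10.
8 ≠ 10, so there is no saddle point; optimal play is mixed.
a2 is strictly dominated by a1, so the row player never plays it.
On the remaining 2×2 (a1, a3 vs L, R):
Let the row player play a1 with probability p. Expected payoff against L: 10p + 8(1−p) = 2p + 8; against R: 0p + 10(1−p) = −10p + 10.
Setting these equal: 2p + 8 = −10p + 10 ⇒ 12p = 2 ⇒ p = 1/6, and the value is (2)·(1/6) + 8 = 25/3.
For the column player: with q = P(L), equating a1's and a3's payoffs gives 10q = −2q + 10 ⇒ q = 5/6.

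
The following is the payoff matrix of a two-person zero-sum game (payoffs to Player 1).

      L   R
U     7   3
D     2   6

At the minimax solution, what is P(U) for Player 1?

1/2

Row minima: U → 3, D → 2; maximin = 3.
Column maxima: L → 7, R → 6; minimax = 6.
3 ≠ 6, so there is no saddle point; optimal play is mixed.
Let Player 1 play U with probability p. Expected payoff against L: 7p + 2(1−p) = 5p + 2; against R: 3p + 6(1−p) = −3p + 6.
Setting these equal: 5p + 2 = −3p + 6 ⇒ 8p = 4 ⇒ p = 1/2, and the value is (5)·(1/2) + 2 = 9/2.
For Player 2: with q = P(L), equating U's and D's payoffs gives 4q + 3 = −4q + 6 ⇒ q = 3/8.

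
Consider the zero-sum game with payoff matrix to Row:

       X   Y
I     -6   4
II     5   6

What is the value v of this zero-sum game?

Row minima: I → -6, II → 5; maximin = 5.
Column maxima: X → 5, Y → 6; minimax = 5.
Since maximin = minimax = 5, there is a saddle point and the value is 5.

5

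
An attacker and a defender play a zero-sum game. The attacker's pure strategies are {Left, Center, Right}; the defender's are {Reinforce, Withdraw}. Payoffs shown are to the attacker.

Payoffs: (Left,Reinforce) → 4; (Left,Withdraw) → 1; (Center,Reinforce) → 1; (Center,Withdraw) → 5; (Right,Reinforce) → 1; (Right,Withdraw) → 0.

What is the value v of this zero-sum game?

Row minima: Left → 1, Center → 1, Right → 0; maximin = 1.
Column maxima: Reinforce → 4, Withdraw → 5; minimax = 4.
1 ≠ 4, so there is no saddle point; optimal play is mixed.
Right is strictly dominated by Left, so the attacker never plays it.
On the remaining 2×2 (Left, Center vs Reinforce, Withdraw):
Let the attacker play Left with probability p. Expected payoff against Reinforce: 4p + 1(1−p) = 3p + 1; against Withdraw: 1p + 5(1−p) = −4p + 5.
Setting these equal: 3p + 1 = −4p + 5 ⇒ 7p = 4 ⇒ p = 4/7, and the value is (3)·(4/7) + 1 = 19/7.
For the defender: with q = P(Reinforce), equating Left's and Center's payoffs gives 3q + 1 = −4q + 5 ⇒ q = 4/7.

19/7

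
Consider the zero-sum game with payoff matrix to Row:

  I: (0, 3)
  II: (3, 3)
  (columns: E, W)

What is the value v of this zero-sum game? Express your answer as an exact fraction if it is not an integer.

3

Row minima: I → 0, II → 3; maximin = 3.
Column maxima: E → 3, W → 3; minimax = 3.
Since maximin = minimax = 3, there is a saddle point and the value is 3.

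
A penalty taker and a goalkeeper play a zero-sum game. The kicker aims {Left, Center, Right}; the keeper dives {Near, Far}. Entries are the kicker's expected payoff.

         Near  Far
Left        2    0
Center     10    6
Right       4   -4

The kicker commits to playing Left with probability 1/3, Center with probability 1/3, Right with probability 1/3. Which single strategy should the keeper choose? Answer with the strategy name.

Far

If the keeper plays Near, the kicker's expected payoff is (1/3)·2 + (1/3)·10 + (1/3)·4 = 16/3.
If the keeper plays Far, the kicker's expected payoff is (1/3)·0 + (1/3)·6 + (1/3)·(-4) = 2/3.
The keeper minimizes the kicker's payoff; the smallest is 2/3, so the best response is Far.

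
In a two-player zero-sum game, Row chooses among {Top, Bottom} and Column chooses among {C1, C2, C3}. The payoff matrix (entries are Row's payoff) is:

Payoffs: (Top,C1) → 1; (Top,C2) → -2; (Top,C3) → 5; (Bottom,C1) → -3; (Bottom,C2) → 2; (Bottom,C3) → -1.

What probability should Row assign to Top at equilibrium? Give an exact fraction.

Row minima: Top → -2, Bottom → -3; maximin = -2.
Column maxima: C1 → 1, C2 → 2, C3 → 5; minimax = 1.
-2 ≠ 1, so there is no saddle point; optimal play is mixed.
C3 is strictly dominated by C1 (it gives Row strictly more in every row), so Column never plays it.
On the remaining 2×2 (Top, Bottom vs C1, C2):
Let Row play Top with probability p. Expected payoff against C1: 1p + (-3)(1−p) = 4p − 3; against C2: (-2)p + 2(1−p) = −4p + 2.
Setting these equal: 4p − 3 = −4p + 2 ⇒ 8p = 5 ⇒ p = 5/8, and the value is (4)·(5/8) − 3 = -1/2.
For Column: with q = P(C1), equating Top's and Bottom's payoffs gives 3q − 2 = −5q + 2 ⇒ q = 1/2.

5/8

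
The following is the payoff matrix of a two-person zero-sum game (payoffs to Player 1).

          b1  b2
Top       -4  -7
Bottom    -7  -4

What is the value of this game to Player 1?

Row minima: Top → -7, Bottom → -7; maximin = -7.
Column maxima: b1 → -4, b2 → -4; minimax = -4.
-7 ≠ -4, so there is no saddle point; optimal play is mixed.
Let Player 1 play Top with probability p. Expected payoff against b1: (-4)p + (-7)(1−p) = 3p − 7; against b2: (-7)p + (-4)(1−p) = −3p − 4.
Setting these equal: 3p − 7 = −3p − 4 ⇒ 6p = 3 ⇒ p = 1/2, and the value is (3)·(1/2) − 7 = -11/2.
For Player 2: with q = P(b1), equating Top's and Bottom's payoffs gives 3q − 7 = −3q − 4 ⇒ q = 1/2.

-11/2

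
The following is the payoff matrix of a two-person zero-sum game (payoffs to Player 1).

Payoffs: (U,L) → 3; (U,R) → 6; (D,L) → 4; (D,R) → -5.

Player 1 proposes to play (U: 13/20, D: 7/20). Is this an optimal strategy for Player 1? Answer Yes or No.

Against L this mix gives (13/20)·3 + (7/20)·4 = 67/20.
Against R this mix gives (13/20)·6 + (7/20)·(-5) = 43/20.
Player 2 will play R, holding Player 1 to 43/20. Shifting weight toward the row that does better against R would raise this floor (the equalizing mix achieves 13/4 against both R and L), so the proposed strategy is not optimal.

No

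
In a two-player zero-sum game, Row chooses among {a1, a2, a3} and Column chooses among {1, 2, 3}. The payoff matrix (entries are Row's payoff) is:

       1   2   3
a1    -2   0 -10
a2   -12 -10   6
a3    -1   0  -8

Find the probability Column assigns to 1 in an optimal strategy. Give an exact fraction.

Row minima: a1 → -10, a2 → -12, a3 → -8; maximin = -8.
Column maxima: 1 → -1, 2 → 0, 3 → 6; minimax = -1.
-8 ≠ -1, so there is no saddle point; optimal play is mixed.
2 is strictly dominated by 1 (it gives Row strictly more in every row), so Column never plays it.
With 2 eliminated, a1 is strictly dominated by a3 (a3 gives Row strictly more in every remaining column), so Row never plays it.
On the remaining 2×2 (a2, a3 vs 1, 3):
Let Row play a2 with probability p. Expected payoff against 1: (-12)p + (-1)(1−p) = −11p − 1; against 3: 6p + (-8)(1−p) = 14p − 8.
Setting these equal: −11p − 1 = 14p − 8 ⇒ −25p = -7 ⇒ p = 7/25, and the value is (-11)·(7/25) − 1 = -102/25.
For Column: with q = P(1), equating a2's and a3's payoffs gives −18q + 6 = 7q − 8 ⇒ q = 14/25.

14/25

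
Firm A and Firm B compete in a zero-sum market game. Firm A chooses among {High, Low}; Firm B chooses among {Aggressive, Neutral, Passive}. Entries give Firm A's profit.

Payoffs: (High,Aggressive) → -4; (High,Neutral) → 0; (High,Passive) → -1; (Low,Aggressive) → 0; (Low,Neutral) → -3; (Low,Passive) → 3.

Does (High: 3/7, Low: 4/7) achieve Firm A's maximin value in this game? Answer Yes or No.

Against Aggressive this mix gives (3/7)·(-4) + (4/7)·0 = -12/7.
Against Neutral this mix gives (3/7)·0 + (4/7)·(-3) = -12/7.
Against Passive this mix gives (3/7)·(-1) + (4/7)·3 = 9/7.
All of Firm B's active replies (Aggressive, Neutral) yield -12/7, and no column does worse for Firm A. The mix makes Firm B indifferent and guarantees -12/7, so it is optimal.

Yes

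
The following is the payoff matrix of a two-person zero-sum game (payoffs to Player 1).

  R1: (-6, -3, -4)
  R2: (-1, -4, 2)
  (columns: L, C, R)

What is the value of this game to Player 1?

Row minima: R1 → -6, R2 → -4; maximin = -4.
Column maxima: L → -1, C → -3, R → 2; minimax = -3.
-4 ≠ -3, so there is no saddle point; optimal play is mixed.
R is strictly dominated by L (it gives Player 1 strictly more in every row), so Player 2 never plays it.
On the remaining 2×2 (R1, R2 vs L, C):
Let Player 1 play R1 with probability p. Expected payoff against L: (-6)p + (-1)(1−p) = −5p − 1; against C: (-3)p + (-4)(1−p) = p − 4.
Setting these equal: −5p − 1 = p − 4 ⇒ −6p = -3 ⇒ p = 1/2, and the value is (-5)·(1/2) − 1 = -7/2.
For Player 2: with q = P(L), equating R1's and R2's payoffs gives −3q − 3 = 3q − 4 ⇒ q = 1/6.

-7/2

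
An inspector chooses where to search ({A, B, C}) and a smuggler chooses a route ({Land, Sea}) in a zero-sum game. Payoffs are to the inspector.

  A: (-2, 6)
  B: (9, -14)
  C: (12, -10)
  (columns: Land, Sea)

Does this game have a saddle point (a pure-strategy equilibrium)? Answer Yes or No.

Row minima: A → -2, B → -14, C → -10; maximin = -2.
Column maxima: Land → 12, Sea → 6; minimax = 6.
-2 ≠ 6, so no pure-strategy equilibrium exists.

No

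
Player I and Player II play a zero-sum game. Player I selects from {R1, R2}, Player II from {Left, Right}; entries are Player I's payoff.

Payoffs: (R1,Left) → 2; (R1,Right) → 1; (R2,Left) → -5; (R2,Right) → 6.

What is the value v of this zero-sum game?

17/12

Row minima: R1 → 1, R2 → -5; maximin = 1.
Column maxima: Left → 2, Right → 6; minimax = 2.
1 ≠ 2, so there is no saddle point; optimal play is mixed.
Let Player I play R1 with probability p. Expected payoff against Left: 2p + (-5)(1−p) = 7p − 5; against Right: 1p + 6(1−p) = −5p + 6.
Setting these equal: 7p − 5 = −5p + 6 ⇒ 12p = 11 ⇒ p = 11/12, and the value is (7)·(11/12) − 5 = 17/12.
For Player II: with q = P(Left), equating R1's and R2's payoffs gives q + 1 = −11q + 6 ⇒ q = 5/12.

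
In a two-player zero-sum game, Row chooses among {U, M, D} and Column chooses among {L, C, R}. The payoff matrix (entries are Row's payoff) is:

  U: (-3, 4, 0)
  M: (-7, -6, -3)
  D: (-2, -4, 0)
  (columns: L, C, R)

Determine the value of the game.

-20/9

Row minima: U → -3, M → -7, D → -4; maximin = -3.
Column maxima: L → -2, C → 4, R → 0; minimax = -2.
-3 ≠ -2, so there is no saddle point; optimal play is mixed.
M is strictly dominated by U, so Row never plays it.
R is strictly dominated by L (it gives Row strictly more in every row), so Column never plays it.
On the remaining 2×2 (U, D vs L, C):
Let Row play U with probability p. Expected payoff against L: (-3)p + (-2)(1−p) = −p − 2; against C: 4p + (-4)(1−p) = 8p − 4.
Setting these equal: −p − 2 = 8p − 4 ⇒ −9p = -2 ⇒ p = 2/9, and the value is (-1)·(2/9) − 2 = -20/9.
For Column: with q = P(L), equating U's and D's payoffs gives −7q + 4 = 2q − 4 ⇒ q = 8/9.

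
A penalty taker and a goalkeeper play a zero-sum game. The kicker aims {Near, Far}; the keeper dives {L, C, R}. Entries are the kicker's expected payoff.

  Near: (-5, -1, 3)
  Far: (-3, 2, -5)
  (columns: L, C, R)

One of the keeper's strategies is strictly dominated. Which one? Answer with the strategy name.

L holds the kicker's payoff strictly below C in every row: -5 < -1, -3 < 2.
So C is strictly dominated for the keeper.

C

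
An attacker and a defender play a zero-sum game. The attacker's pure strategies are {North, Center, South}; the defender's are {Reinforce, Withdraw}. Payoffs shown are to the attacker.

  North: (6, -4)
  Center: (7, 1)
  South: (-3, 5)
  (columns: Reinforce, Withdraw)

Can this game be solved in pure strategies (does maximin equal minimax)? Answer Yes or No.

No

Row minima: North → -4, Center → 1, South → -3; maximin = 1.
Column maxima: Reinforce → 7, Withdraw → 5; minimax = 5.
1 ≠ 5, so no pure-strategy equilibrium exists.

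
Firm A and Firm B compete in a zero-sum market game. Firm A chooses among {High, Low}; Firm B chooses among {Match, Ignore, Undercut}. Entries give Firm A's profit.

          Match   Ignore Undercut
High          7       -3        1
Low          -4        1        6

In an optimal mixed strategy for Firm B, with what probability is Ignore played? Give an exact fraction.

Row minima: High → -3, Low → -4; maximin = -3.
Column maxima: Match → 7, Ignore → 1, Undercut → 6; minimax = 1.
-3 ≠ 1, so there is no saddle point; optimal play is mixed.
Undercut is strictly dominated by Ignore (it gives Firm A strictly more in every row), so Firm B never plays it.
On the remaining 2×2 (High, Low vs Match, Ignore):
Let Firm A play High with probability p. Expected payoff against Match: 7p + (-4)(1−p) = 11p − 4; against Ignore: (-3)p + 1(1−p) = −4p + 1.
Setting these equal: 11p − 4 = −4p + 1 ⇒ 15p = 5 ⇒ p = 1/3, and the value is (11)·(1/3) − 4 = -1/3.
For Firm B: with q = P(Match), equating High's and Low's payoffs gives 10q − 3 = −5q + 1 ⇒ q = 4/15.

11/15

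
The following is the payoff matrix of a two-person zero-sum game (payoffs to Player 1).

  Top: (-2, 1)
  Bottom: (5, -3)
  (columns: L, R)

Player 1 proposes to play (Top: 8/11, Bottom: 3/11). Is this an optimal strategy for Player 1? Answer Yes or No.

Against L this mix gives (8/11)·(-2) + (3/11)·5 = -1/11.
Against R this mix gives (8/11)·1 + (3/11)·(-3) = -1/11.
All of Player 2's active replies (L, R) yield -1/11, and no column does worse for Player 1. The mix makes Player 2 indifferent and guarantees -1/11, so it is optimal.

Yes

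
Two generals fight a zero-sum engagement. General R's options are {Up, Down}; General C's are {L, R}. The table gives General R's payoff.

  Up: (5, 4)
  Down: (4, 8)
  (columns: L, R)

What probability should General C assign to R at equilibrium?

1/5

Row minima: Up → 4, Down → 4; maximin = 4.
Column maxima: L → 5, R → 8; minimax = 5.
4 ≠ 5, so there is no saddle point; optimal play is mixed.
Let General R play Up with probability p. Expected payoff against L: 5p + 4(1−p) = p + 4; against R: 4p + 8(1−p) = −4p + 8.
Setting these equal: p + 4 = −4p + 8 ⇒ 5p = 4 ⇒ p = 4/5, and the value is (1)·(4/5) + 4 = 24/5.
For General C: with q = P(L), equating Up's and Down's payoffs gives q + 4 = −4q + 8 ⇒ q = 4/5.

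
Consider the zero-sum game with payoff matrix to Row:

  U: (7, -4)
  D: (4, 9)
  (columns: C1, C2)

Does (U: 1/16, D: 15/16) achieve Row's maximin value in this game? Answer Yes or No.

Against C1 this mix gives (1/16)·7 + (15/16)·4 = 67/16.
Against C2 this mix gives (1/16)·(-4) + (15/16)·9 = 131/16.
Column will play C1, holding Row to 67/16. Shifting weight toward the row that does better against C1 would raise this floor (the equalizing mix achieves 79/16 against both C1 and C2), so the proposed strategy is not optimal.

No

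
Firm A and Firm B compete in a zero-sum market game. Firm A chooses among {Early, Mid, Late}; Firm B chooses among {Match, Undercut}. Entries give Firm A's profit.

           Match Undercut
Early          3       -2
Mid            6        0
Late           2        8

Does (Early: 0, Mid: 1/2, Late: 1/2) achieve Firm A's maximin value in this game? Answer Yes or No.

Yes

Against Match this mix gives (1/2)·6 + (1/2)·2 = 4.
Against Undercut this mix gives (1/2)·0 + (1/2)·8 = 4.
All of Firm B's active replies (Match, Undercut) yield 4, and no column does worse for Firm A. The mix makes Firm B indifferent and guarantees 4, so it is optimal.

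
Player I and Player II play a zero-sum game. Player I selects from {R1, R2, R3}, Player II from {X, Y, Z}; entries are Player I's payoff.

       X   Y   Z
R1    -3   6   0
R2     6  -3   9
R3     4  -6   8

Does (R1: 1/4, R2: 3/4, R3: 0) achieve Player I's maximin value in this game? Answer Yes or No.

Against X this mix gives (1/4)·(-3) + (3/4)·6 = 15/4.
Against Y this mix gives (1/4)·6 + (3/4)·(-3) = -3/4.
Against Z this mix gives (1/4)·0 + (3/4)·9 = 27/4.
Player II will play Y, holding Player I to -3/4. Shifting weight toward the row that does better against Y would raise this floor (the equalizing mix achieves 3/2 against both Y and X), so the proposed strategy is not optimal.

No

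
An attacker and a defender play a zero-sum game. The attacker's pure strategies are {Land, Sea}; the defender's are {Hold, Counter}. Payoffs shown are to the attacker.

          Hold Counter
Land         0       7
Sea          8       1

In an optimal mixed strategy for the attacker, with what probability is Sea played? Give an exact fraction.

Row minima: Land → 0, Sea → 1; maximin = 1.
Column maxima: Hold → 8, Counter → 7; minimax = 7.
1 ≠ 7, so there is no saddle point; optimal play is mixed.
Let the attacker play Land with probability p. Expected payoff against Hold: 0p + 8(1−p) = −8p + 8; against Counter: 7p + 1(1−p) = 6p + 1.
Setting these equal: −8p + 8 = 6p + 1 ⇒ −14p = -7 ⇒ p = 1/2, and the value is (-8)·(1/2) + 8 = 4.
For the defender: with q = P(Hold), equating Land's and Sea's payoffs gives −7q + 7 = 7q + 1 ⇒ q = 3/7.

1/2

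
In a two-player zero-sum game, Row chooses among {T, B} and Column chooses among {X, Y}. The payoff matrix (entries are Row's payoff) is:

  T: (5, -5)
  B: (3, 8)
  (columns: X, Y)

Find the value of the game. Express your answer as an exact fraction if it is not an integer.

11/3

Row minima: T → -5, B → 3; maximin = 3.
Column maxima: X → 5, Y → 8; minimax = 5.
3 ≠ 5, so there is no saddle point; optimal play is mixed.
Let Row play T with probability p. Expected payoff against X: 5p + 3(1−p) = 2p + 3; against Y: (-5)p + 8(1−p) = −13p + 8.
Setting these equal: 2p + 3 = −13p + 8 ⇒ 15p = 5 ⇒ p = 1/3, and the value is (2)·(1/3) + 3 = 11/3.
For Column: with q = P(X), equating T's and B's payoffs gives 10q − 5 = −5q + 8 ⇒ q = 13/15.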